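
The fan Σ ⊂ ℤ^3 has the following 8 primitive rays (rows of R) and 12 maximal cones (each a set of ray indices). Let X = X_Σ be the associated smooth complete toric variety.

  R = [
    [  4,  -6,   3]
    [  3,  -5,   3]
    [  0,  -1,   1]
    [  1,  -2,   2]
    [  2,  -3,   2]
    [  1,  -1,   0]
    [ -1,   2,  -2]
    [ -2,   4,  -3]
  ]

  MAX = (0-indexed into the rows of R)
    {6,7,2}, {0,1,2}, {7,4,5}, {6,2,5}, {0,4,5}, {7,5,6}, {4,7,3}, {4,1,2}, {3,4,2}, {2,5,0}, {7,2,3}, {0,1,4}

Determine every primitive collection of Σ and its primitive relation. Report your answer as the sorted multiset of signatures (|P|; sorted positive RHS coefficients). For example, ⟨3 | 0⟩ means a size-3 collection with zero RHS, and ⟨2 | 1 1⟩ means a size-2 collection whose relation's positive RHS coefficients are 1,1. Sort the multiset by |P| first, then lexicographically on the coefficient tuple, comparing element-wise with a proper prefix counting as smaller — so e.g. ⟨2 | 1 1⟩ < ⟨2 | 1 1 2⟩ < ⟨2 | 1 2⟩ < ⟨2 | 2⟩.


Primitive collections (14):

  {3,6}:  v_{3} + v_{6} = 0  ⇒ sig = ⟨2 | 0⟩
  {1,5}:  v_{1} + v_{5} = v_{0}  ⇒ sig = ⟨2 | 1⟩
  {1,7}:  v_{1} + v_{7} = v_{5}  ⇒ sig = ⟨2 | 1⟩
  {3,5}:  v_{3} + v_{5} = v_{4}  ⇒ sig = ⟨2 | 1⟩
  {4,6}:  v_{4} + v_{6} = v_{5}  ⇒ sig = ⟨2 | 1⟩
  {0,3}:  v_{0} + v_{3} = v_{1} + v_{4}  ⇒ sig = ⟨2 | 1 1⟩
  {1,3}:  v_{1} + v_{3} = v_{2} + 2·v_{4}  ⇒ sig = ⟨2 | 1 2⟩
  {1,6}:  v_{1} + v_{6} = v_{2} + 2·v_{5}  ⇒ sig = ⟨2 | 1 2⟩
  {0,6}:  v_{0} + v_{6} = v_{2} + 3·v_{5}  ⇒ sig = ⟨2 | 1 3⟩
  {0,7}:  v_{0} + v_{7} = 2·v_{5}  ⇒ sig = ⟨2 | 2⟩
  {2,4,7}:  v_{2} + v_{4} + v_{7} = 0  ⇒ sig = ⟨3 | 0⟩
  {2,4,5}:  v_{2} + v_{4} + v_{5} = v_{1}  ⇒ sig = ⟨3 | 1⟩
  {2,5,7}:  v_{2} + v_{5} + v_{7} = v_{6}  ⇒ sig = ⟨3 | 1⟩
  {0,2,4}:  v_{0} + v_{2} + v_{4} = 2·v_{1}  ⇒ sig = ⟨3 | 2⟩

Sorted signature multiset PRS(X):
    ⟨2 | 0⟩
    ⟨2 | 1⟩
    ⟨2 | 1⟩
    ⟨2 | 1⟩
    ⟨2 | 1⟩
    ⟨2 | 1 1⟩
    ⟨2 | 1 2⟩
    ⟨2 | 1 2⟩
    ⟨2 | 1 3⟩
    ⟨2 | 2⟩
    ⟨3 | 0⟩
    ⟨3 | 1⟩
    ⟨3 | 1⟩
    ⟨3 | 2⟩


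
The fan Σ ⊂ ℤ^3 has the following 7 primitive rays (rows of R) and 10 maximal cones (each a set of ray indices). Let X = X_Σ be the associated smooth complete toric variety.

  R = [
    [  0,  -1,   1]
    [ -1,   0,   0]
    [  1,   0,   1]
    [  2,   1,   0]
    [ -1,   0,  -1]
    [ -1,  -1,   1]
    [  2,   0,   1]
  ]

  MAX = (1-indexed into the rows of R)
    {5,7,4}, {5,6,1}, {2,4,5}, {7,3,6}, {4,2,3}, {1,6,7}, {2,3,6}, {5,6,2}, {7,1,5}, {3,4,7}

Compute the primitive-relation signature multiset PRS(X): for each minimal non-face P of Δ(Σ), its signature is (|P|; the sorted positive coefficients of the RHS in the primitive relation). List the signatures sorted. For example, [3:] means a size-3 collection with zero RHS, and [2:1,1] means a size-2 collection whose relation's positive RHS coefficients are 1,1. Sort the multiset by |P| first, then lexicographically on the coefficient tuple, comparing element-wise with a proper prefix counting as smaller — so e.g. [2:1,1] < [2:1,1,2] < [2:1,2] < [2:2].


The 7 primitive collections of Σ (r=7, n=3):

  P = {3,5}:  v_{3} + v_{5} = 0  so sig = [2:]
  P = {1,2}:  v_{1} + v_{2} = v_{6}  so sig = [2:1]
  P = {1,4}:  v_{1} + v_{4} = v_{7}  so sig = [2:1]
  P = {2,7}:  v_{2} + v_{7} = v_{3}  so sig = [2:1]
  P = {4,6}:  v_{4} + v_{6} = v_{3}  so sig = [2:1]
  P = {1,3}:  v_{1} + v_{3} = v_{6} + v_{7}  so sig = [2:1,1]
  P = {5,6,7}:  v_{5} + v_{6} + v_{7} = v_{1}  so sig = [3:1]

so the primitive-relation signature multiset is
    [2:]
    [2:1]
    [2:1]
    [2:1]
    [2:1]
    [2:1,1]
    [3:1]


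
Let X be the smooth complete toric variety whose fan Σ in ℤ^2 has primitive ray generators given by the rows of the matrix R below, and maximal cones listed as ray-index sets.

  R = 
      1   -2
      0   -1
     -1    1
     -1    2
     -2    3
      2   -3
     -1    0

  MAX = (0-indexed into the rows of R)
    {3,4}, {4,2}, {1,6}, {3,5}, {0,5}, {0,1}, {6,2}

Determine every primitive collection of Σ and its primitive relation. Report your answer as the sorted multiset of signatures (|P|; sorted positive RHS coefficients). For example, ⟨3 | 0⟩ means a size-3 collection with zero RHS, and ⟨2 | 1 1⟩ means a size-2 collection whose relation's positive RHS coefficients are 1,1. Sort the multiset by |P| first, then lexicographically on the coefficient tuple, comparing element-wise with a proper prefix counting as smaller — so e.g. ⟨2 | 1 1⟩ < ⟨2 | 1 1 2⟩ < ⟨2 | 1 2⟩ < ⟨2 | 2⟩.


14 collections generate NE(X_Σ); each relation:

  • {0,3}:  v_{0} + v_{3} = 0  ⇒ sig = ⟨2 | 0⟩
  • {4,5}:  v_{4} + v_{5} = 0  ⇒ sig = ⟨2 | 0⟩
  • {0,2}:  v_{0} + v_{2} = v_{1}  ⇒ sig = ⟨2 | 1⟩
  • {0,4}:  v_{0} + v_{4} = v_{2}  ⇒ sig = ⟨2 | 1⟩
  • {1,2}:  v_{1} + v_{2} = v_{6}  ⇒ sig = ⟨2 | 1⟩
  • {1,3}:  v_{1} + v_{3} = v_{2}  ⇒ sig = ⟨2 | 1⟩
  • {2,3}:  v_{2} + v_{3} = v_{4}  ⇒ sig = ⟨2 | 1⟩
  • {2,5}:  v_{2} + v_{5} = v_{0}  ⇒ sig = ⟨2 | 1⟩
  • {5,6}:  v_{5} + v_{6} = v_{0} + v_{1}  ⇒ sig = ⟨2 | 1 1⟩
  • {0,6}:  v_{0} + v_{6} = 2·v_{1}  ⇒ sig = ⟨2 | 2⟩
  • {1,4}:  v_{1} + v_{4} = 2·v_{2}  ⇒ sig = ⟨2 | 2⟩
  • {1,5}:  v_{1} + v_{5} = 2·v_{0}  ⇒ sig = ⟨2 | 2⟩
  • {3,6}:  v_{3} + v_{6} = 2·v_{2}  ⇒ sig = ⟨2 | 2⟩
  • {4,6}:  v_{4} + v_{6} = 3·v_{2}  ⇒ sig = ⟨2 | 3⟩

Signatures (|P|; sorted positive RHS coefficients), sorted:
{ ⟨2 | 0⟩ ×2,  ⟨2 | 1⟩ ×6,  ⟨2 | 1 1⟩,  ⟨2 | 2⟩ ×4,  ⟨2 | 3⟩ }


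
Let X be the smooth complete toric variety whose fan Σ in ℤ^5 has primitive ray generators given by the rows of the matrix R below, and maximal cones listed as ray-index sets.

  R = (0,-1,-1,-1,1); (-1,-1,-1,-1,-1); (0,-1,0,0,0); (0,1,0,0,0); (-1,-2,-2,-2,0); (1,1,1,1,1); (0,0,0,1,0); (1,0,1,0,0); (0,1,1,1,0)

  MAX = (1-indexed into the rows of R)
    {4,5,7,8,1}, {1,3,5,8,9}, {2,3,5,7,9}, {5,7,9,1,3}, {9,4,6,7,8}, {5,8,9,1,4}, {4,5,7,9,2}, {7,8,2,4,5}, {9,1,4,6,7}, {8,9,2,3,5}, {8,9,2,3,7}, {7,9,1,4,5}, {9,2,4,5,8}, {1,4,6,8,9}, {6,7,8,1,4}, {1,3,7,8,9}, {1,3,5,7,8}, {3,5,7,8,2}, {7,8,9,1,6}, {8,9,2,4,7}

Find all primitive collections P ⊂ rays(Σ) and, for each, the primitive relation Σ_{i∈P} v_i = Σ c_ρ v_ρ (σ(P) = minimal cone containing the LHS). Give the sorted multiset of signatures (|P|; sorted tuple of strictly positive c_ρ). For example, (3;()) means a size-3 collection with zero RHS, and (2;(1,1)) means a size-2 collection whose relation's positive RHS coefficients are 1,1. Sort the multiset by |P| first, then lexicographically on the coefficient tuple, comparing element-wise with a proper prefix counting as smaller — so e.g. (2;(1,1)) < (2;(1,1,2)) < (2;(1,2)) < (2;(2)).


Minimal non-faces — 7 found among 9 rays, 20 max cones:

  {2,6}:  v_{2} + v_{6} = 0  ⇒ sig = (2;())
  {3,4}:  v_{3} + v_{4} = 0  ⇒ sig = (2;())
  {1,2}:  v_{1} + v_{2} = v_{5}  ⇒ sig = (2;(1))
  {5,6}:  v_{5} + v_{6} = v_{1}  ⇒ sig = (2;(1))
  {3,6}:  v_{3} + v_{6} = v_{1} + v_{7} + v_{8} + v_{9}  ⇒ sig = (2;(1,1,1,1))
  {5,7,8,9}:  v_{5} + v_{7} + v_{8} + v_{9} = v_{3}  ⇒ sig = (4;(1))
  {1,4,7,8,9}:  v_{1} + v_{4} + v_{7} + v_{8} + v_{9} = v_{6}  ⇒ sig = (5;(1))

Hence PRS(X_Σ) =
{ (2;()) ×2,  (2;(1)) ×2,  (2;(1,1,1,1)),  (4;(1)),  (5;(1)) }


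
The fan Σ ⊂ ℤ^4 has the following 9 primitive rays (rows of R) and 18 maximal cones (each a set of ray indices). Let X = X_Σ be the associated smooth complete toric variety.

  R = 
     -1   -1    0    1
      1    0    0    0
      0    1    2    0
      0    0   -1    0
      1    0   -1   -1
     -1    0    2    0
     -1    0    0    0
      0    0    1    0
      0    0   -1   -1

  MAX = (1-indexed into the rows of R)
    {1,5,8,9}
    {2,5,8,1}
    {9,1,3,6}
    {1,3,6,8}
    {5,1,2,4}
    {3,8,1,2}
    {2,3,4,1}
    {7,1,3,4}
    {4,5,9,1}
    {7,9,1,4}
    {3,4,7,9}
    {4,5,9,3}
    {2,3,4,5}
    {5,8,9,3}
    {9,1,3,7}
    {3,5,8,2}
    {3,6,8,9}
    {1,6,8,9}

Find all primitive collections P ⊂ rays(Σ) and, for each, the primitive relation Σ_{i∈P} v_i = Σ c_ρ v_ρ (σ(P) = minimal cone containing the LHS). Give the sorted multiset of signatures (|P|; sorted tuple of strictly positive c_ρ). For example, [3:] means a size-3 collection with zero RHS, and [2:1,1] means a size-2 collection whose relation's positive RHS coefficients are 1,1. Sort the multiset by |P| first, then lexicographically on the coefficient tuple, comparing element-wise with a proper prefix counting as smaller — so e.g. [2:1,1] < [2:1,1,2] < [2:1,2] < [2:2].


Δ(Σ) — 9 vertices, 12 min non-faces:

  P={2,7}:  v_{2} + v_{7} = 0  →  sig = [2:]
  P={4,8}:  v_{4} + v_{8} = 0  →  sig = [2:]
  P={2,9}:  v_{2} + v_{9} = v_{5}  →  sig = [2:1]
  P={5,7}:  v_{5} + v_{7} = v_{9}  →  sig = [2:1]
  P={4,6}:  v_{4} + v_{6} = v_{1} + v_{3} + v_{9}  →  sig = [2:1,1,1]
  P={7,8}:  v_{7} + v_{8} = v_{1} + v_{3} + v_{9}  →  sig = [2:1,1,1]
  P={5,6}:  v_{5} + v_{6} = 2·v_{8} + v_{9}  →  sig = [2:1,2]
  P={2,6}:  v_{2} + v_{6} = 2·v_{8}  →  sig = [2:2]
  P={6,7}:  v_{6} + v_{7} = 2·v_{1} + 2·v_{3} + 2·v_{9}  →  sig = [2:2,2,2]
  P={1,3,5}:  v_{1} + v_{3} + v_{5} = v_{8}  →  sig = [3:1]
  P={1,3,4,9}:  v_{1} + v_{3} + v_{4} + v_{9} = v_{7}  →  sig = [4:1]
  P={1,3,8,9}:  v_{1} + v_{3} + v_{8} + v_{9} = v_{6}  →  sig = [4:1]

Sorted signature multiset PRS(X):
    [2:]
    [2:]
    [2:1]
    [2:1]
    [2:1,1,1]
    [2:1,1,1]
    [2:1,2]
    [2:2]
    [2:2,2,2]
    [3:1]
    [4:1]
    [4:1]


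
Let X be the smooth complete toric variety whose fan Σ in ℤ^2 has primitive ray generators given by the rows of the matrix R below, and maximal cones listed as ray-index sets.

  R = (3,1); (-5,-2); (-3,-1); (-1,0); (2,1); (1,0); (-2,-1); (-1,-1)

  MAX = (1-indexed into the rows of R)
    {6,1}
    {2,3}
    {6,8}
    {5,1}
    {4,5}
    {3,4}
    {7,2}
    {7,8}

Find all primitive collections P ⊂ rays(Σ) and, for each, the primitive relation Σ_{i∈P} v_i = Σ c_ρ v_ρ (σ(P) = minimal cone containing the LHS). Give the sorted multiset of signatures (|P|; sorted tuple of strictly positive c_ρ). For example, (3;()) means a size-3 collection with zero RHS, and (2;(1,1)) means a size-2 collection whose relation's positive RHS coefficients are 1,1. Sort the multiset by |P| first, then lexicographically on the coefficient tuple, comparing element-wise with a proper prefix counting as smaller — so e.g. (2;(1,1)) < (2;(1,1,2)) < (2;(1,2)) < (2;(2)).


Σ has 20 primitive collections:

  P = {1,3}:  v_{1} + v_{3} = 0 ; sig = (2;())
  P = {4,6}:  v_{4} + v_{6} = 0 ; sig = (2;())
  P = {5,7}:  v_{5} + v_{7} = 0 ; sig = (2;())
  P = {1,2}:  v_{1} + v_{2} = v_{7} ; sig = (2;(1))
  P = {1,4}:  v_{1} + v_{4} = v_{5} ; sig = (2;(1))
  P = {1,7}:  v_{1} + v_{7} = v_{6} ; sig = (2;(1))
  P = {2,5}:  v_{2} + v_{5} = v_{3} ; sig = (2;(1))
  P = {3,5}:  v_{3} + v_{5} = v_{4} ; sig = (2;(1))
  P = {3,6}:  v_{3} + v_{6} = v_{7} ; sig = (2;(1))
  P = {3,7}:  v_{3} + v_{7} = v_{2} ; sig = (2;(1))
  P = {4,7}:  v_{4} + v_{7} = v_{3} ; sig = (2;(1))
  P = {4,8}:  v_{4} + v_{8} = v_{7} ; sig = (2;(1))
  P = {5,6}:  v_{5} + v_{6} = v_{1} ; sig = (2;(1))
  P = {5,8}:  v_{5} + v_{8} = v_{6} ; sig = (2;(1))
  P = {6,7}:  v_{6} + v_{7} = v_{8} ; sig = (2;(1))
  P = {1,8}:  v_{1} + v_{8} = 2·v_{6} ; sig = (2;(2))
  P = {2,4}:  v_{2} + v_{4} = 2·v_{3} ; sig = (2;(2))
  P = {2,6}:  v_{2} + v_{6} = 2·v_{7} ; sig = (2;(2))
  P = {3,8}:  v_{3} + v_{8} = 2·v_{7} ; sig = (2;(2))
  P = {2,8}:  v_{2} + v_{8} = 3·v_{7} ; sig = (2;(3))

so the primitive-relation signature multiset is
    (2;())
    (2;())
    (2;())
    (2;(1))
    (2;(1))
    (2;(1))
    (2;(1))
    (2;(1))
    (2;(1))
    (2;(1))
    (2;(1))
    (2;(1))
    (2;(1))
    (2;(1))
    (2;(1))
    (2;(2))
    (2;(2))
    (2;(2))
    (2;(2))
    (2;(3))


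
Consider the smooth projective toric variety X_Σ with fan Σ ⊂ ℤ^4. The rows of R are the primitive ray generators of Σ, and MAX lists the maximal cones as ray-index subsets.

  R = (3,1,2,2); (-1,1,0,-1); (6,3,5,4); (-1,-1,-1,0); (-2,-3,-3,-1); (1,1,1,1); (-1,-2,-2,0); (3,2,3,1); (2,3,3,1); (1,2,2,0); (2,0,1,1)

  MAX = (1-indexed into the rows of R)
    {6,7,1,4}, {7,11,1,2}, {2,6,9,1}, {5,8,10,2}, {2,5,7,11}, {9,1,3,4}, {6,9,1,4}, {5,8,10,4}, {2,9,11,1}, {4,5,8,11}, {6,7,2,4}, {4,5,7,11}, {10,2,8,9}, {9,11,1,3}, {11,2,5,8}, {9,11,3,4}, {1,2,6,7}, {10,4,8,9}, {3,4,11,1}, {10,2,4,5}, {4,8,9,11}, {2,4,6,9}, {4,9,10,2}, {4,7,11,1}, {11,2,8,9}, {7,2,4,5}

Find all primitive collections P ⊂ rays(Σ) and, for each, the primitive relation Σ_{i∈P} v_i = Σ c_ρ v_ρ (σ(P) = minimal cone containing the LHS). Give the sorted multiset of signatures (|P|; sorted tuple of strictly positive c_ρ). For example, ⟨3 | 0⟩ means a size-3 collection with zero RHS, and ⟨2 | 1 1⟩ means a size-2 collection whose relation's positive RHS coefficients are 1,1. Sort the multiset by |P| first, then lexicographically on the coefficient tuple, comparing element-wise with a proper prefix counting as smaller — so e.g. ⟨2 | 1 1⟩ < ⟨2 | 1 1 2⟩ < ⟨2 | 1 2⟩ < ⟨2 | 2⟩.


The 22 primitive collections of Σ (r=11, n=4):

  P={5,9}:  v_{5} + v_{9} = 0 — sig = ⟨2 | 0⟩
  P={7,10}:  v_{7} + v_{10} = 0 — sig = ⟨2 | 0⟩
  P={5,6}:  v_{5} + v_{6} = v_{7} — sig = ⟨2 | 1⟩
  P={6,10}:  v_{6} + v_{10} = v_{9} — sig = ⟨2 | 1⟩
  P={6,11}:  v_{6} + v_{11} = v_{1} — sig = ⟨2 | 1⟩
  P={7,8}:  v_{7} + v_{8} = v_{11} — sig = ⟨2 | 1⟩
  P={7,9}:  v_{7} + v_{9} = v_{6} — sig = ⟨2 | 1⟩
  P={10,11}:  v_{10} + v_{11} = v_{8} — sig = ⟨2 | 1⟩
  P={1,5}:  v_{1} + v_{5} = v_{7} + v_{11} — sig = ⟨2 | 1 1⟩
  P={1,10}:  v_{1} + v_{10} = v_{9} + v_{11} — sig = ⟨2 | 1 1⟩
  P={2,3}:  v_{2} + v_{3} = v_{1} + v_{9} — sig = ⟨2 | 1 1⟩
  P={6,8}:  v_{6} + v_{8} = v_{9} + v_{11} — sig = ⟨2 | 1 1⟩
  P={3,5}:  v_{3} + v_{5} = v_{1} + v_{4} + v_{11} — sig = ⟨2 | 1 1 1⟩
  P={3,6}:  v_{3} + v_{6} = 2·v_{1} + v_{4} + v_{9} — sig = ⟨2 | 1 1 2⟩
  P={1,8}:  v_{1} + v_{8} = v_{9} + 2·v_{11} — sig = ⟨2 | 1 2⟩
  P={3,7}:  v_{3} + v_{7} = 2·v_{1} + v_{4} — sig = ⟨2 | 1 2⟩
  P={3,10}:  v_{3} + v_{10} = v_{4} + 2·v_{9} + 2·v_{11} — sig = ⟨2 | 1 2 2⟩
  P={3,8}:  v_{3} + v_{8} = v_{4} + 2·v_{9} + 3·v_{11} — sig = ⟨2 | 1 2 3⟩
  P={2,4,11}:  v_{2} + v_{4} + v_{11} = 0 — sig = ⟨3 | 0⟩
  P={1,2,4}:  v_{1} + v_{2} + v_{4} = v_{6} — sig = ⟨3 | 1⟩
  P={2,4,8}:  v_{2} + v_{4} + v_{8} = v_{10} — sig = ⟨3 | 1⟩
  P={1,4,9,11}:  v_{1} + v_{4} + v_{9} + v_{11} = v_{3} — sig = ⟨4 | 1⟩

Hence PRS(X_Σ) =
[⟨2 | 0⟩, ⟨2 | 0⟩, ⟨2 | 1⟩, ⟨2 | 1⟩, ⟨2 | 1⟩, ⟨2 | 1⟩, ⟨2 | 1⟩, ⟨2 | 1⟩, ⟨2 | 1 1⟩, ⟨2 | 1 1⟩, ⟨2 | 1 1⟩, ⟨2 | 1 1⟩, ⟨2 | 1 1 1⟩, ⟨2 | 1 1 2⟩, ⟨2 | 1 2⟩, ⟨2 | 1 2⟩, ⟨2 | 1 2 2⟩, ⟨2 | 1 2 3⟩, ⟨3 | 0⟩, ⟨3 | 1⟩, ⟨3 | 1⟩, ⟨4 | 1⟩]


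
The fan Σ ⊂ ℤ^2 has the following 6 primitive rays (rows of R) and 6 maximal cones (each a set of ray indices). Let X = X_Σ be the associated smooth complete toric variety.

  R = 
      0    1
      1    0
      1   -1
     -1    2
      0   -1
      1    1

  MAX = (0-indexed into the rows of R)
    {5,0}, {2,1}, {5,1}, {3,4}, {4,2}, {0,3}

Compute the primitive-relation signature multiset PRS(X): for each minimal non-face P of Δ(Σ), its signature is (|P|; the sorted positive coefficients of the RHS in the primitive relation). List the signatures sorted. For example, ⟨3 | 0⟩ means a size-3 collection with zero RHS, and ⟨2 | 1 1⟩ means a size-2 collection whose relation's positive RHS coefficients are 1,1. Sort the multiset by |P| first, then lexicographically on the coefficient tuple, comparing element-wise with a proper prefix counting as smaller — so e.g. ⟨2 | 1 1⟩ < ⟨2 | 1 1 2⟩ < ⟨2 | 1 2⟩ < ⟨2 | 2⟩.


9 minimal non-faces of Δ(Σ) (on 6 rays):

  P = {0,4}:  v_{0} + v_{4} = 0  so sig = ⟨2 | 0⟩
  P = {0,1}:  v_{0} + v_{1} = v_{5}  so sig = ⟨2 | 1⟩
  P = {0,2}:  v_{0} + v_{2} = v_{1}  so sig = ⟨2 | 1⟩
  P = {1,4}:  v_{1} + v_{4} = v_{2}  so sig = ⟨2 | 1⟩
  P = {2,3}:  v_{2} + v_{3} = v_{0}  so sig = ⟨2 | 1⟩
  P = {4,5}:  v_{4} + v_{5} = v_{1}  so sig = ⟨2 | 1⟩
  P = {1,3}:  v_{1} + v_{3} = 2·v_{0}  so sig = ⟨2 | 2⟩
  P = {2,5}:  v_{2} + v_{5} = 2·v_{1}  so sig = ⟨2 | 2⟩
  P = {3,5}:  v_{3} + v_{5} = 3·v_{0}  so sig = ⟨2 | 3⟩

Signatures (|P|; sorted positive RHS coefficients), sorted:
{ ⟨2 | 0⟩,  ⟨2 | 1⟩ ×5,  ⟨2 | 2⟩ ×2,  ⟨2 | 3⟩ }


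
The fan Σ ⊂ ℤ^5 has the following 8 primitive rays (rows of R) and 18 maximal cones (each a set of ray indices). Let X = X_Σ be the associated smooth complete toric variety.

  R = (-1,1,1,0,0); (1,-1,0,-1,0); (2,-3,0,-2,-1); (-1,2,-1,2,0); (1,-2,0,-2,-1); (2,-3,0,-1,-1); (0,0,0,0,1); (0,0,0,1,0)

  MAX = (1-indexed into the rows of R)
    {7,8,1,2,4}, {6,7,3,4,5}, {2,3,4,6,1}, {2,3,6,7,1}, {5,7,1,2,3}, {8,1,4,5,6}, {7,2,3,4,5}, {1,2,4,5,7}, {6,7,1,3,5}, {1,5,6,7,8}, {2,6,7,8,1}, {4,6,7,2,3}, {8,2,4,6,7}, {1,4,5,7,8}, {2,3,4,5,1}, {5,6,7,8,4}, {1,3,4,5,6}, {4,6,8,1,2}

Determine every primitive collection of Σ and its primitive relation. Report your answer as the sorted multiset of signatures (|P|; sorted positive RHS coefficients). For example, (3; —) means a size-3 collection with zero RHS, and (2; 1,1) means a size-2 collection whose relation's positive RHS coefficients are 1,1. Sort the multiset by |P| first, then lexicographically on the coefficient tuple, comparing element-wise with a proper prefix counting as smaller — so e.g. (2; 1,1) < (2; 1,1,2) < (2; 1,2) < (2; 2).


5 collections generate NE(X_Σ); each relation:

  P = {3,8}:  v_{3} + v_{8} = v_{6}  ⟹  sig = (2; 1)
  P = {2,5,8}:  v_{2} + v_{5} + v_{8} = v_{3}  ⟹  sig = (3; 1)
  P = {2,5,6}:  v_{2} + v_{5} + v_{6} = 2·v_{3}  ⟹  sig = (3; 2)
  P = {1,3,4,7}:  v_{1} + v_{3} + v_{4} + v_{7} = 0  ⟹  sig = (4; —)
  P = {1,4,6,7}:  v_{1} + v_{4} + v_{6} + v_{7} = v_{8}  ⟹  sig = (4; 1)

Signatures (|P|; sorted positive RHS coefficients), sorted:
[(2; 1), (3; 1), (3; 2), (4; —), (4; 1)]


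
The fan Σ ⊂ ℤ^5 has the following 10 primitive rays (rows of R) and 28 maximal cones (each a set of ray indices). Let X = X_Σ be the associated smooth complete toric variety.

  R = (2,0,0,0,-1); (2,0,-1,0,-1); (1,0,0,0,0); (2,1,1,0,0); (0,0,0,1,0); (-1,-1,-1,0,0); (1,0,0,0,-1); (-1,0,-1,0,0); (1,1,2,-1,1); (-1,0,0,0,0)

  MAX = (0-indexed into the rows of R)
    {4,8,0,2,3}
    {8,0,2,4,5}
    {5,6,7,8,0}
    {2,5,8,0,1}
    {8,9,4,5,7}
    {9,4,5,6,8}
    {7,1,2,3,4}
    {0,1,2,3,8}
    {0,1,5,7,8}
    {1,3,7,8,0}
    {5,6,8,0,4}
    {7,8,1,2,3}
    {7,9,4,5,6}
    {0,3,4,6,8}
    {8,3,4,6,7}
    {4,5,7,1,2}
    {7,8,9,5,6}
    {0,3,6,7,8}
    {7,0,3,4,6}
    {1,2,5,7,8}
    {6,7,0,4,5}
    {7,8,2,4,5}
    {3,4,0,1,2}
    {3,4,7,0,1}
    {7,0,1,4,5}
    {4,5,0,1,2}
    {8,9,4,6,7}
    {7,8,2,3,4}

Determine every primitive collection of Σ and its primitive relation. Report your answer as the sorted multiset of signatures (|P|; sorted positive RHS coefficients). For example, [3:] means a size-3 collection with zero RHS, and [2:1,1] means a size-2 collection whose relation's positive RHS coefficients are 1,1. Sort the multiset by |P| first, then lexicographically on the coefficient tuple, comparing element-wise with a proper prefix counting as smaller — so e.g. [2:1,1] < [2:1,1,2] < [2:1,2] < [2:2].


Minimal non-faces — 11 found among 10 rays, 28 max cones:

  • {2,9}:  v_{2} + v_{9} = 0  →  sig = [2:]
  • {0,9}:  v_{0} + v_{9} = v_{6}  →  sig = [2:1]
  • {2,6}:  v_{2} + v_{6} = v_{0}  →  sig = [2:1]
  • {3,5}:  v_{3} + v_{5} = v_{2}  →  sig = [2:1]
  • {1,9}:  v_{1} + v_{9} = v_{0} + v_{7}  →  sig = [2:1,1]
  • {3,9}:  v_{3} + v_{9} = v_{4} + v_{6} + v_{7} + v_{8}  →  sig = [2:1,1,1,1]
  • {1,6}:  v_{1} + v_{6} = 2·v_{0} + v_{7}  →  sig = [2:1,2]
  • {0,2,7}:  v_{0} + v_{2} + v_{7} = v_{1}  →  sig = [3:1]
  • {1,4,8}:  v_{1} + v_{4} + v_{8} = v_{2} + v_{3}  →  sig = [3:1,1]
  • {0,4,7,8}:  v_{0} + v_{4} + v_{7} + v_{8} = v_{3}  →  sig = [4:1]
  • {4,5,6,7,8}:  v_{4} + v_{5} + v_{6} + v_{7} + v_{8} = 0  →  sig = [5:]

Signatures (|P|; sorted positive RHS coefficients), sorted:
    |P|=2: 7 collections, coeffs (), (1), (1), (1), (1,1), (1,1,1,1), (1,2)
    |P|=3: 2 collections, coeffs (1), (1,1)
    |P|=4: 1 collection, coeffs (1)
    |P|=5: 1 collection, coeffs ()


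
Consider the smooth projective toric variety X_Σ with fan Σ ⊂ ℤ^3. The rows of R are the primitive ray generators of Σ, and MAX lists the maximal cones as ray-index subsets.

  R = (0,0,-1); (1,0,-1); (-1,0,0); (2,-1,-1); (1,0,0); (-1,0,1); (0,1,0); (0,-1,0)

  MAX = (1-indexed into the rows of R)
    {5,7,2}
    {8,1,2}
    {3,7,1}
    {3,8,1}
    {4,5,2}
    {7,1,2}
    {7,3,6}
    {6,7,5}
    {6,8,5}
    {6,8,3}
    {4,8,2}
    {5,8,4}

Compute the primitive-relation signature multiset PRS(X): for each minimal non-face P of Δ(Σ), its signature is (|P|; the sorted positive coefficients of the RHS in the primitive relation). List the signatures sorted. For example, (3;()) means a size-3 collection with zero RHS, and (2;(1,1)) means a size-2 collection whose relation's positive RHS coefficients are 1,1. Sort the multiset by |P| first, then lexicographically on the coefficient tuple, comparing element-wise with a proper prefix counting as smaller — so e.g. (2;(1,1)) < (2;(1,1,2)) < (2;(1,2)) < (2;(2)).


Minimal non-faces — 11 found among 8 rays, 12 max cones:

  {2,6}:  v_{2} + v_{6} = 0  so sig = (2;())
  {3,5}:  v_{3} + v_{5} = 0  so sig = (2;())
  {7,8}:  v_{7} + v_{8} = 0  so sig = (2;())
  {1,5}:  v_{1} + v_{5} = v_{2}  so sig = (2;(1))
  {1,6}:  v_{1} + v_{6} = v_{3}  so sig = (2;(1))
  {2,3}:  v_{2} + v_{3} = v_{1}  so sig = (2;(1))
  {3,4}:  v_{3} + v_{4} = v_{2} + v_{8}  so sig = (2;(1,1))
  {4,6}:  v_{4} + v_{6} = v_{5} + v_{8}  so sig = (2;(1,1))
  {4,7}:  v_{4} + v_{7} = v_{2} + v_{5}  so sig = (2;(1,1))
  {1,4}:  v_{1} + v_{4} = 2·v_{2} + v_{8}  so sig = (2;(1,2))
  {2,5,8}:  v_{2} + v_{5} + v_{8} = v_{4}  so sig = (3;(1))

Signatures (|P|; sorted positive RHS coefficients), sorted:
[(2;()), (2;()), (2;()), (2;(1)), (2;(1)), (2;(1)), (2;(1,1)), (2;(1,1)), (2;(1,1)), (2;(1,2)), (3;(1))]


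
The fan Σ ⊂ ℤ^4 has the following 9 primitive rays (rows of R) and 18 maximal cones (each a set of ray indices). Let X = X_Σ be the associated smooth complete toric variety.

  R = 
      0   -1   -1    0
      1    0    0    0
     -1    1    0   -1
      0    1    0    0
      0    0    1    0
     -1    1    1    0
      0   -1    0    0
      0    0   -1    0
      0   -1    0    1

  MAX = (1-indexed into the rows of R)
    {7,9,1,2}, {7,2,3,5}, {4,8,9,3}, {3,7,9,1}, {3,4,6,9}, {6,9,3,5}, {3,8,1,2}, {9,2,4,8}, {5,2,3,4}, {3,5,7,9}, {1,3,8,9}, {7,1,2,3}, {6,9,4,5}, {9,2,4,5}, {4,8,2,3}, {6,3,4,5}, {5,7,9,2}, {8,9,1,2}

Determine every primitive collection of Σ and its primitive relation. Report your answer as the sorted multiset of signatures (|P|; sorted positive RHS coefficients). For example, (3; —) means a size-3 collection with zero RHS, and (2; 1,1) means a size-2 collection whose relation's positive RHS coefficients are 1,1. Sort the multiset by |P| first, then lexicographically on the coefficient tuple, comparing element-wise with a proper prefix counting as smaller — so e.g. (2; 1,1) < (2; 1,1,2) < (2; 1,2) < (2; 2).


|primitive collections| = 11. Relations:

  P={4,7}:  v_{4} + v_{7} = 0 ; sig = (2; —)
  P={5,8}:  v_{5} + v_{8} = 0 ; sig = (2; —)
  P={1,4}:  v_{1} + v_{4} = v_{8} ; sig = (2; 1)
  P={1,5}:  v_{1} + v_{5} = v_{7} ; sig = (2; 1)
  P={7,8}:  v_{7} + v_{8} = v_{1} ; sig = (2; 1)
  P={1,6}:  v_{1} + v_{6} = v_{3} + v_{9} ; sig = (2; 1,1)
  P={2,6}:  v_{2} + v_{6} = v_{4} + v_{5} ; sig = (2; 1,1)
  P={6,7}:  v_{6} + v_{7} = v_{3} + v_{5} + v_{9} ; sig = (2; 1,1,1)
  P={6,8}:  v_{6} + v_{8} = v_{3} + v_{4} + v_{9} ; sig = (2; 1,1,1)
  P={2,3,9}:  v_{2} + v_{3} + v_{9} = 0 ; sig = (3; —)
  P={3,4,5,9}:  v_{3} + v_{4} + v_{5} + v_{9} = v_{6} ; sig = (4; 1)

so the primitive-relation signature multiset is
    |P|=2: 9 collections, coeffs (), (), (1), (1), (1), (1,1), (1,1), (1,1,1), (1,1,1)
    |P|=3: 1 collection, coeffs ()
    |P|=4: 1 collection, coeffs (1)


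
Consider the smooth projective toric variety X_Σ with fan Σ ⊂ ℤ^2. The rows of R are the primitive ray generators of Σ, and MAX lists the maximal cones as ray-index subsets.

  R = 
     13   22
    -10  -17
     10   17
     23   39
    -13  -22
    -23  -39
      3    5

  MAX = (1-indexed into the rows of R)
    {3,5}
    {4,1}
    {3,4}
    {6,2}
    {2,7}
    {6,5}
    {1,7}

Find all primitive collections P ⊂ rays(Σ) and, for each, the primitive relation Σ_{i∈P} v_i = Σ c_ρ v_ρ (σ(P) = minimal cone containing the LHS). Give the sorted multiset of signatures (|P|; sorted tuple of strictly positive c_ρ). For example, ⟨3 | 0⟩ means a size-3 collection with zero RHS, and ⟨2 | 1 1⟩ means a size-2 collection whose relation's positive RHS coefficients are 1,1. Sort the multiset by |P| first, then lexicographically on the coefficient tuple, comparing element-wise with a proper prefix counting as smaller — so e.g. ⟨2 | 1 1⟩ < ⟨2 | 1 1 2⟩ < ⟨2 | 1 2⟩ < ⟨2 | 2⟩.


Minimal non-faces — 14 found among 7 rays, 7 max cones:

  P={1,5}:  v_{1} + v_{5} = 0  ⇒ sig = ⟨2 | 0⟩
  P={2,3}:  v_{2} + v_{3} = 0  ⇒ sig = ⟨2 | 0⟩
  P={4,6}:  v_{4} + v_{6} = 0  ⇒ sig = ⟨2 | 0⟩
  P={1,2}:  v_{1} + v_{2} = v_{7}  ⇒ sig = ⟨2 | 1⟩
  P={1,3}:  v_{1} + v_{3} = v_{4}  ⇒ sig = ⟨2 | 1⟩
  P={1,6}:  v_{1} + v_{6} = v_{2}  ⇒ sig = ⟨2 | 1⟩
  P={2,4}:  v_{2} + v_{4} = v_{1}  ⇒ sig = ⟨2 | 1⟩
  P={2,5}:  v_{2} + v_{5} = v_{6}  ⇒ sig = ⟨2 | 1⟩
  P={3,6}:  v_{3} + v_{6} = v_{5}  ⇒ sig = ⟨2 | 1⟩
  P={3,7}:  v_{3} + v_{7} = v_{1}  ⇒ sig = ⟨2 | 1⟩
  P={4,5}:  v_{4} + v_{5} = v_{3}  ⇒ sig = ⟨2 | 1⟩
  P={5,7}:  v_{5} + v_{7} = v_{2}  ⇒ sig = ⟨2 | 1⟩
  P={4,7}:  v_{4} + v_{7} = 2·v_{1}  ⇒ sig = ⟨2 | 2⟩
  P={6,7}:  v_{6} + v_{7} = 2·v_{2}  ⇒ sig = ⟨2 | 2⟩

Sorted signature multiset PRS(X):
{ ⟨2 | 0⟩ ×3,  ⟨2 | 1⟩ ×9,  ⟨2 | 2⟩ ×2 }


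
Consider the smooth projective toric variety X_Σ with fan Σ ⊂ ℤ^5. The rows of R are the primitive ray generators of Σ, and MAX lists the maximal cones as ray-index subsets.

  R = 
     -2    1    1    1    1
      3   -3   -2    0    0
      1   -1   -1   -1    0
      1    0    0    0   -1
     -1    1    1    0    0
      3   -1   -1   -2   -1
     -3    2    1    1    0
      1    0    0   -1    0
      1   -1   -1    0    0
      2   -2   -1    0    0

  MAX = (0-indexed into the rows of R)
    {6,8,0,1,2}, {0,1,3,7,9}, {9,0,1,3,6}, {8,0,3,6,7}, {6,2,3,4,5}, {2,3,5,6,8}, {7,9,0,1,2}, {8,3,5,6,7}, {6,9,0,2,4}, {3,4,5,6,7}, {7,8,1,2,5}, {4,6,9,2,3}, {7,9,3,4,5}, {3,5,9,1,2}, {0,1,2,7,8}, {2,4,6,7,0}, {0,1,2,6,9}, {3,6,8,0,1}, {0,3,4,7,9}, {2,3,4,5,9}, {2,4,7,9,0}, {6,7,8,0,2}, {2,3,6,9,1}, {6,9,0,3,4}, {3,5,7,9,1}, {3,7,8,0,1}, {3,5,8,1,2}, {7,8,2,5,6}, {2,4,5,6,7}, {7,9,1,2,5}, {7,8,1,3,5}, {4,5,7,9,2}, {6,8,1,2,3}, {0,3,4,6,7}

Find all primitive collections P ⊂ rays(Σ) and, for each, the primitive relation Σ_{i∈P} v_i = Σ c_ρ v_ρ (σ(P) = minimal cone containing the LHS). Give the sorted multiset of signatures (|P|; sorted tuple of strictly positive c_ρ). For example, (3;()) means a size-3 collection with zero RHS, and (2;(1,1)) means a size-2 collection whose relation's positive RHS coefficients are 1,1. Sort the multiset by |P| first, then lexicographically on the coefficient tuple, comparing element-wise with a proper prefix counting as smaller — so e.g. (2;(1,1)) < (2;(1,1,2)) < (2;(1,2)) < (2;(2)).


10 minimal non-faces of Δ(Σ) (on 10 rays):

  P = {4,8}:  v_{4} + v_{8} = 0  ⟹  sig = (2;())
  P = {0,5}:  v_{0} + v_{5} = v_{7}  ⟹  sig = (2;(1))
  P = {1,4}:  v_{1} + v_{4} = v_{9}  ⟹  sig = (2;(1))
  P = {8,9}:  v_{8} + v_{9} = v_{1}  ⟹  sig = (2;(1))
  P = {0,2,3}:  v_{0} + v_{2} + v_{3} = 0  ⟹  sig = (3;())
  P = {6,7,9}:  v_{6} + v_{7} + v_{9} = 0  ⟹  sig = (3;())
  P = {1,6,7}:  v_{1} + v_{6} + v_{7} = v_{8}  ⟹  sig = (3;(1))
  P = {2,3,7}:  v_{2} + v_{3} + v_{7} = v_{5}  ⟹  sig = (3;(1))
  P = {5,6,9}:  v_{5} + v_{6} + v_{9} = v_{2} + v_{3}  ⟹  sig = (3;(1,1))
  P = {1,5,6}:  v_{1} + v_{5} + v_{6} = v_{2} + v_{3} + v_{8}  ⟹  sig = (3;(1,1,1))

so the primitive-relation signature multiset is
    |P|=2: 4 collections, coeffs (), (1), (1), (1)
    |P|=3: 6 collections, coeffs (), (), (1), (1), (1,1), (1,1,1)


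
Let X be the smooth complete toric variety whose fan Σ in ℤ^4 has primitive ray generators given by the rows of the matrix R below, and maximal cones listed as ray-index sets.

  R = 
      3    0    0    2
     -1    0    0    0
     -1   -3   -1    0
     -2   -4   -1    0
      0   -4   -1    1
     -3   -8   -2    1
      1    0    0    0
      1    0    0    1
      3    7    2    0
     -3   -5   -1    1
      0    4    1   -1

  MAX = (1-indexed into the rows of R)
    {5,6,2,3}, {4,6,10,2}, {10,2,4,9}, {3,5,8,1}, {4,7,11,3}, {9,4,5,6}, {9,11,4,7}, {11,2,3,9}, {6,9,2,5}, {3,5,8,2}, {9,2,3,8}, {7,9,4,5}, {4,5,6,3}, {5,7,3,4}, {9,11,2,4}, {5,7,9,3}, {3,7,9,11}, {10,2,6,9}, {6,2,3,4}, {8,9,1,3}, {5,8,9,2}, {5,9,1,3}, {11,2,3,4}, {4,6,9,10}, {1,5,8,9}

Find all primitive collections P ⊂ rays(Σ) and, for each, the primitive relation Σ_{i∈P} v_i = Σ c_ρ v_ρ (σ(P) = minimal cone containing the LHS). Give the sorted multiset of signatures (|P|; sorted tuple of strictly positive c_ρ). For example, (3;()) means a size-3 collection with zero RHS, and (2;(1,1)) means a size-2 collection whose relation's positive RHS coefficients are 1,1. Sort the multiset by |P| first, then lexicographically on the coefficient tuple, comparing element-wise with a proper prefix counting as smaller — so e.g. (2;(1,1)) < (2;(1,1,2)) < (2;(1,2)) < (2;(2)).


Δ(Σ) — 11 vertices, 25 min non-faces:

  • {2,7}:  v_{2} + v_{7} = 0  ⇒ sig = (2;())
  • {5,11}:  v_{5} + v_{11} = 0  ⇒ sig = (2;())
  • {1,4}:  v_{1} + v_{4} = v_{5} + v_{8}  ⇒ sig = (2;(1,1))
  • {3,10}:  v_{3} + v_{10} = v_{2} + v_{6}  ⇒ sig = (2;(1,1))
  • {4,8}:  v_{4} + v_{8} = v_{2} + v_{5}  ⇒ sig = (2;(1,1))
  • {6,7}:  v_{6} + v_{7} = v_{4} + v_{5}  ⇒ sig = (2;(1,1))
  • {6,11}:  v_{6} + v_{11} = v_{2} + v_{4}  ⇒ sig = (2;(1,1))
  • {1,11}:  v_{1} + v_{11} = v_{3} + v_{8} + v_{9}  ⇒ sig = (2;(1,1,1))
  • {7,8}:  v_{7} + v_{8} = v_{3} + v_{5} + v_{9}  ⇒ sig = (2;(1,1,1))
  • {7,10}:  v_{7} + v_{10} = v_{4} + v_{6} + v_{9}  ⇒ sig = (2;(1,1,1))
  • {8,11}:  v_{8} + v_{11} = v_{2} + v_{3} + v_{9}  ⇒ sig = (2;(1,1,1))
  • {8,10}:  v_{8} + v_{10} = 2·v_{2} + v_{5} + v_{6} + v_{9}  ⇒ sig = (2;(1,1,1,2))
  • {1,6}:  v_{1} + v_{6} = v_{2} + 2·v_{5} + v_{8}  ⇒ sig = (2;(1,1,2))
  • {5,10}:  v_{5} + v_{10} = 2·v_{6} + v_{9}  ⇒ sig = (2;(1,2))
  • {10,11}:  v_{10} + v_{11} = 2·v_{2} + 2·v_{4} + v_{9}  ⇒ sig = (2;(1,2,2))
  • {1,10}:  v_{1} + v_{10} = 3·v_{2} + 3·v_{5} + v_{9}  ⇒ sig = (2;(1,3,3))
  • {1,2}:  v_{1} + v_{2} = 2·v_{8}  ⇒ sig = (2;(2))
  • {6,8}:  v_{6} + v_{8} = 2·v_{2} + 2·v_{5}  ⇒ sig = (2;(2,2))
  • {1,7}:  v_{1} + v_{7} = 2·v_{3} + 2·v_{5} + 2·v_{9}  ⇒ sig = (2;(2,2,2))
  • {3,4,9}:  v_{3} + v_{4} + v_{9} = 0  ⇒ sig = (3;())
  • {2,4,5}:  v_{2} + v_{4} + v_{5} = v_{6}  ⇒ sig = (3;(1))
  • {3,6,9}:  v_{3} + v_{6} + v_{9} = v_{2} + v_{5}  ⇒ sig = (3;(1,1))
  • {2,3,5,9}:  v_{2} + v_{3} + v_{5} + v_{9} = v_{8}  ⇒ sig = (4;(1))
  • {2,4,6,9}:  v_{2} + v_{4} + v_{6} + v_{9} = v_{10}  ⇒ sig = (4;(1))
  • {3,5,8,9}:  v_{3} + v_{5} + v_{8} + v_{9} = v_{1}  ⇒ sig = (4;(1))

Sorted signature multiset PRS(X):
    (2;())
    (2;())
    (2;(1,1))
    (2;(1,1))
    (2;(1,1))
    (2;(1,1))
    (2;(1,1))
    (2;(1,1,1))
    (2;(1,1,1))
    (2;(1,1,1))
    (2;(1,1,1))
    (2;(1,1,1,2))
    (2;(1,1,2))
    (2;(1,2))
    (2;(1,2,2))
    (2;(1,3,3))
    (2;(2))
    (2;(2,2))
    (2;(2,2,2))
    (3;())
    (3;(1))
    (3;(1,1))
    (4;(1))
    (4;(1))
    (4;(1))


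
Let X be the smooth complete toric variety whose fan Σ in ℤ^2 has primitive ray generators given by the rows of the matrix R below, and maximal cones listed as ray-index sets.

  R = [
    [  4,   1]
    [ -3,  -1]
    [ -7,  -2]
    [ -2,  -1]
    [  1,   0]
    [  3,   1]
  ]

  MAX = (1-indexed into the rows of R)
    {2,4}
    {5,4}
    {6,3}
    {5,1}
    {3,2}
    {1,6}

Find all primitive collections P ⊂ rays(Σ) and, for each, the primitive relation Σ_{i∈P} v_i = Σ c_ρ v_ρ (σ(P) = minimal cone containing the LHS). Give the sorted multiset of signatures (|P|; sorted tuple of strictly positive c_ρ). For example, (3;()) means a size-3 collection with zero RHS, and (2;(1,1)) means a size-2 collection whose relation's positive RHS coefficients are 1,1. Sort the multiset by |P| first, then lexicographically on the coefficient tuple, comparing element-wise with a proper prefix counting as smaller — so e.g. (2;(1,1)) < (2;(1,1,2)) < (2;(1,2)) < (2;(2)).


Δ(Σ) — 6 vertices, 9 min non-faces:

  {2,6}:  v_{2} + v_{6} = 0  →  sig = (2;())
  {1,2}:  v_{1} + v_{2} = v_{5}  →  sig = (2;(1))
  {1,3}:  v_{1} + v_{3} = v_{2}  →  sig = (2;(1))
  {2,5}:  v_{2} + v_{5} = v_{4}  →  sig = (2;(1))
  {4,6}:  v_{4} + v_{6} = v_{5}  →  sig = (2;(1))
  {5,6}:  v_{5} + v_{6} = v_{1}  →  sig = (2;(1))
  {1,4}:  v_{1} + v_{4} = 2·v_{5}  →  sig = (2;(2))
  {3,5}:  v_{3} + v_{5} = 2·v_{2}  →  sig = (2;(2))
  {3,4}:  v_{3} + v_{4} = 3·v_{2}  →  sig = (2;(3))

Sorted signature multiset PRS(X):
    |P|=2: 9 collections, coeffs (), (1), (1), (1), (1), (1), (2), (2), (3)


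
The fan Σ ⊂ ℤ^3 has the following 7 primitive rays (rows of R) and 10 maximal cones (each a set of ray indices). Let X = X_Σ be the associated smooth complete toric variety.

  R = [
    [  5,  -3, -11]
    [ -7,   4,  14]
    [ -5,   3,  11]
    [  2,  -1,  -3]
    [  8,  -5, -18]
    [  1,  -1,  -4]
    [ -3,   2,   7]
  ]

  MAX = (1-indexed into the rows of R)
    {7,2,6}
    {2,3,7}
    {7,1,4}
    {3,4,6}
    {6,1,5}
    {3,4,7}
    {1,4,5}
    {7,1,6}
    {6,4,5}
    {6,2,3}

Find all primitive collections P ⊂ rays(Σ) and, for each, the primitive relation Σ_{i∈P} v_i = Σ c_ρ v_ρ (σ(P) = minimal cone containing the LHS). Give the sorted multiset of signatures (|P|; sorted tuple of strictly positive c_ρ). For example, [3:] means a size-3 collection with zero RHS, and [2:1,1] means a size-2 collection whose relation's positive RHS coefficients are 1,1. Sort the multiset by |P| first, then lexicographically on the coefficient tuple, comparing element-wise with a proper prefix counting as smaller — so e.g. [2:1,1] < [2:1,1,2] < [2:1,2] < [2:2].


Δ(Σ) — 7 vertices, 9 min non-faces:

  {1,3}:  v_{1} + v_{3} = 0  so sig = [2:]
  {2,4}:  v_{2} + v_{4} = v_{3}  so sig = [2:1]
  {2,5}:  v_{2} + v_{5} = v_{6}  so sig = [2:1]
  {5,7}:  v_{5} + v_{7} = v_{1}  so sig = [2:1]
  {1,2}:  v_{1} + v_{2} = v_{6} + v_{7}  so sig = [2:1,1]
  {3,5}:  v_{3} + v_{5} = v_{4} + v_{6}  so sig = [2:1,1]
  {4,6,7}:  v_{4} + v_{6} + v_{7} = 0  so sig = [3:]
  {1,4,6}:  v_{1} + v_{4} + v_{6} = v_{5}  so sig = [3:1]
  {3,6,7}:  v_{3} + v_{6} + v_{7} = v_{2}  so sig = [3:1]

Signatures (|P|; sorted positive RHS coefficients), sorted:
    |P|=2: 6 collections, coeffs (), (1), (1), (1), (1,1), (1,1)
    |P|=3: 3 collections, coeffs (), (1), (1)


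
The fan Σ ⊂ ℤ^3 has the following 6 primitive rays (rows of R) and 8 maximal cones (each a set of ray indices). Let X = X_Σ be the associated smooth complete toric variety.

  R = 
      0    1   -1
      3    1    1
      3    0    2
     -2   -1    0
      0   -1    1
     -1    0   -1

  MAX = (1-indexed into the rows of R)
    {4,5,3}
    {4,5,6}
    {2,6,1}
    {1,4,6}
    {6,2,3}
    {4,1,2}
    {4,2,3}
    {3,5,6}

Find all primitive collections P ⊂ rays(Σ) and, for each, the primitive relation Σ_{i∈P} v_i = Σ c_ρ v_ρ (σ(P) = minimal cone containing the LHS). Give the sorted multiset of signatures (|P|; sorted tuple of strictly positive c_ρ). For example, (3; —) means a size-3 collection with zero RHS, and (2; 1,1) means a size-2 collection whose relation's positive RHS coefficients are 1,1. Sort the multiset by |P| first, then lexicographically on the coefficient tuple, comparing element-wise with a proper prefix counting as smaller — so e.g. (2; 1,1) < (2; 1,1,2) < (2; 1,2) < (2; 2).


Minimal non-faces — 5 found among 6 rays, 8 max cones:

  P = {1,5}:  v_{1} + v_{5} = 0  ⇒ sig = (2; —)
  P = {1,3}:  v_{1} + v_{3} = v_{2}  ⇒ sig = (2; 1)
  P = {2,5}:  v_{2} + v_{5} = v_{3}  ⇒ sig = (2; 1)
  P = {2,4,6}:  v_{2} + v_{4} + v_{6} = 0  ⇒ sig = (3; —)
  P = {3,4,6}:  v_{3} + v_{4} + v_{6} = v_{5}  ⇒ sig = (3; 1)

Sorted signature multiset PRS(X):
{ (2; —),  (2; 1) ×2,  (3; —),  (3; 1) }


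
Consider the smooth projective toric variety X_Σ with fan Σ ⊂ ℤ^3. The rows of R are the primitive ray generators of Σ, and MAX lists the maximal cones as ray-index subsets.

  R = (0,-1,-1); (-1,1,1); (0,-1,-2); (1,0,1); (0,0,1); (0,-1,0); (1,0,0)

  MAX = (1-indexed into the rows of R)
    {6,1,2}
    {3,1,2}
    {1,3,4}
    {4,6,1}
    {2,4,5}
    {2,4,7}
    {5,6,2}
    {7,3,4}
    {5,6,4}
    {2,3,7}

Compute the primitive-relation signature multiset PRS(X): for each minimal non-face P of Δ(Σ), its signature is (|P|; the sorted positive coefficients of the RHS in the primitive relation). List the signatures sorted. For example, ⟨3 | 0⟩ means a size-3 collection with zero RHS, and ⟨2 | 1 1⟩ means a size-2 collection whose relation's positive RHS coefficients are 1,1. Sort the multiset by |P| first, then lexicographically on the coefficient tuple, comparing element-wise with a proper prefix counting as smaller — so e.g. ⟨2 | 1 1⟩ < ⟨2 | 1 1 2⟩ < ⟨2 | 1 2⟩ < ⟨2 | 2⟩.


The 9 primitive collections of Σ (r=7, n=3):

  • {1,5}:  v_{1} + v_{5} = v_{6}  ⟹  sig = ⟨2 | 1⟩
  • {3,5}:  v_{3} + v_{5} = v_{1}  ⟹  sig = ⟨2 | 1⟩
  • {5,7}:  v_{5} + v_{7} = v_{4}  ⟹  sig = ⟨2 | 1⟩
  • {1,7}:  v_{1} + v_{7} = v_{3} + v_{4}  ⟹  sig = ⟨2 | 1 1⟩
  • {6,7}:  v_{6} + v_{7} = v_{1} + v_{4}  ⟹  sig = ⟨2 | 1 1⟩
  • {3,6}:  v_{3} + v_{6} = 2·v_{1}  ⟹  sig = ⟨2 | 2⟩
  • {2,3,4}:  v_{2} + v_{3} + v_{4} = 0  ⟹  sig = ⟨3 | 0⟩
  • {1,2,4}:  v_{1} + v_{2} + v_{4} = v_{5}  ⟹  sig = ⟨3 | 1⟩
  • {2,4,6}:  v_{2} + v_{4} + v_{6} = 2·v_{5}  ⟹  sig = ⟨3 | 2⟩

Hence PRS(X_Σ) =
    ⟨2 | 1⟩
    ⟨2 | 1⟩
    ⟨2 | 1⟩
    ⟨2 | 1 1⟩
    ⟨2 | 1 1⟩
    ⟨2 | 2⟩
    ⟨3 | 0⟩
    ⟨3 | 1⟩
    ⟨3 | 2⟩


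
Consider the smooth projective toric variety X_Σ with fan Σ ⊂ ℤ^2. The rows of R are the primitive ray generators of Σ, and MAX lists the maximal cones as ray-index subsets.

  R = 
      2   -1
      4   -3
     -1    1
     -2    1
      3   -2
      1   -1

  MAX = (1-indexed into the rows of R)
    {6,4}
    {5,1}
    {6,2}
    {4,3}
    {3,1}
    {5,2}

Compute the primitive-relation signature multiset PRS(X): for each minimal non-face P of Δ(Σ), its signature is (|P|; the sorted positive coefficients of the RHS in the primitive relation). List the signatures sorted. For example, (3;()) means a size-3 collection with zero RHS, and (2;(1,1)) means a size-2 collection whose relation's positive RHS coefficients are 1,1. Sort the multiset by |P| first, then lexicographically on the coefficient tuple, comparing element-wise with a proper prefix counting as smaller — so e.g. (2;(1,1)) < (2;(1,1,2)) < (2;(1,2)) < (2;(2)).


9 minimal non-faces of Δ(Σ) (on 6 rays):

  {1,4}:  v_{1} + v_{4} = 0 ; sig = (2;())
  {3,6}:  v_{3} + v_{6} = 0 ; sig = (2;())
  {1,6}:  v_{1} + v_{6} = v_{5} ; sig = (2;(1))
  {2,3}:  v_{2} + v_{3} = v_{5} ; sig = (2;(1))
  {3,5}:  v_{3} + v_{5} = v_{1} ; sig = (2;(1))
  {4,5}:  v_{4} + v_{5} = v_{6} ; sig = (2;(1))
  {5,6}:  v_{5} + v_{6} = v_{2} ; sig = (2;(1))
  {1,2}:  v_{1} + v_{2} = 2·v_{5} ; sig = (2;(2))
  {2,4}:  v_{2} + v_{4} = 2·v_{6} ; sig = (2;(2))

Signatures (|P|; sorted positive RHS coefficients), sorted:
    |P|=2: 9 collections, coeffs (), (), (1), (1), (1), (1), (1), (2), (2)
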